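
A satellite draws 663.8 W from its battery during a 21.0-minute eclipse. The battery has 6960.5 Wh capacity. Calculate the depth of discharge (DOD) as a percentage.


E_used = P * t / 60 = 663.8 * 21.0 / 60 = 232.3300 Wh
DOD = E_used / E_total * 100 = 232.3300 / 6960.5 * 100
DOD = 3.3378 %

3.3378 %


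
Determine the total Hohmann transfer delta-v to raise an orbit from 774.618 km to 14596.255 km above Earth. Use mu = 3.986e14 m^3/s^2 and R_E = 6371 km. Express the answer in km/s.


r1 = 7145.6180 km = 7.145618e+06 m
r2 = 20967.2550 km = 2.0967255e+07 m
dv1 = sqrt(mu/r1)*(sqrt(2*r2/(r1+r2)) - 1) = 1653.0647 m/s
dv2 = sqrt(mu/r2)*(1 - sqrt(2*r1/(r1+r2))) = 1251.4047 m/s
total dv = |dv1| + |dv2| = 1653.0647 + 1251.4047 = 2904.4693 m/s = 2.9045 km/s

2.9045 km/s


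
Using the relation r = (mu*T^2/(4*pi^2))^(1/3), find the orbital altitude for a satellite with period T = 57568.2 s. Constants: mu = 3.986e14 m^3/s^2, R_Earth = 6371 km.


T = 57568.2 s
r = (mu*T^2/(4*pi^2))^(1/3) = (3.986e14 * 57568.2^2 / (4*pi^2))^(1/3)
r = 3.2224112e+07 m = 32224.1116 km
alt = r - R_E = 32224.1116 - 6371 = 25853.1116 km

25853.1116 km


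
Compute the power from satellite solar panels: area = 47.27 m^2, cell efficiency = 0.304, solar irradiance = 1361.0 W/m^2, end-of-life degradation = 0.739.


P = area * eta * S * degradation
P = 47.27 * 0.304 * 1361.0 * 0.739
P = 14453.1247 W

14453.1247 W


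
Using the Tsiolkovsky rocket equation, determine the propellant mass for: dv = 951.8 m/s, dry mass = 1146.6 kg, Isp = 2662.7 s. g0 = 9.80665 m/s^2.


ve = Isp * g0 = 2662.7 * 9.80665 = 26112.166955 m/s
mass ratio = exp(dv/ve) = exp(951.8/26112.166955) = 1.03712290
m_prop = m_dry * (mr - 1) = 1146.6 * (1.03712290 - 1)
m_prop = 42.5651 kg

42.5651 kg


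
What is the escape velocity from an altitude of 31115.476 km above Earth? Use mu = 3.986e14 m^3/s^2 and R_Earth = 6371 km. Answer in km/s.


r = 6371.0 + 31115.476 = 37486.4760 km = 3.7486476e+07 m
v_esc = sqrt(2*mu/r) = sqrt(2*3.986e14 / 3.7486476e+07)
v_esc = 4611.5438 m/s = 4.6115 km/s

4.6115 km/s


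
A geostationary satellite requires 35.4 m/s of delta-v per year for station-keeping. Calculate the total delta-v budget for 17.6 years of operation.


dV = rate * years = 35.4 * 17.6
dV = 623.0400 m/s

623.0400 m/s


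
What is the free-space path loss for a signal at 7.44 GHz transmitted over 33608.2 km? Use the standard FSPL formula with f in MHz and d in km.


f = 7.44 GHz = 7440.0000 MHz
d = 33608.2 km
FSPL = 32.44 + 20*log10(7440.0000) + 20*log10(33608.2)
FSPL = 32.44 + 77.4315 + 90.5289
FSPL = 200.4004 dB

200.4004 dB


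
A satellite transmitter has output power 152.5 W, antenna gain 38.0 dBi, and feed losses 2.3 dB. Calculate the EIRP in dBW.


Pt = 152.5 W = 21.8327 dBW
EIRP = Pt_dBW + Gt - losses = 21.8327 + 38.0 - 2.3 = 57.5327 dBW

57.5327 dBW


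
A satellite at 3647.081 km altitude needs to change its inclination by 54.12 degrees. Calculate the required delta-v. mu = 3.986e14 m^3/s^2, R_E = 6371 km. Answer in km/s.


r = 10018.0810 km = 1.0018081e+07 m
V = sqrt(mu/r) = 6307.7777 m/s
di = 54.12 deg = 0.9445722 rad
dV = 2*V*sin(di/2) = 2*6307.7777*sin(0.4722861)
dV = 5739.1102 m/s = 5.7391 km/s

5.7391 km/s


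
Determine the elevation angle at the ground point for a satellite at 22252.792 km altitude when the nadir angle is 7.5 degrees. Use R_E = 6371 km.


r = R_E + alt = 28623.7920 km
Law of sines in the satellite / Earth-center / ground-point triangle:
  sin(nadir)/R_E = sin(90 + el)/r  =>  cos(el) = (r/R_E)*sin(nadir)
cos(el) = (28623.7920 / 6371.0000) * sin(7.5 deg) = 0.5864314
el = arccos(0.5864314) = 54.0958 deg
(Earth-central angle = 90 - nadir - el = 28.4042 deg)

54.0958 degrees


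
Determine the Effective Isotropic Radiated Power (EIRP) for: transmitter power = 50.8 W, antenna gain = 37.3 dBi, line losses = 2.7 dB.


Pt = 50.8 W = 17.0586 dBW
EIRP = Pt_dBW + Gt - losses = 17.0586 + 37.3 - 2.7 = 51.6586 dBW

51.6586 dBW


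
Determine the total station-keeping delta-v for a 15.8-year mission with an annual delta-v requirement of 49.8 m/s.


dV = rate * years = 49.8 * 15.8
dV = 786.8400 m/s

786.8400 m/s


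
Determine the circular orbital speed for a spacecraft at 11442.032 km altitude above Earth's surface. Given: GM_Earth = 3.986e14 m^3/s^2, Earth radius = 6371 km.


r = R_E + alt = 6371.0 + 11442.032 = 17813.0320 km = 1.7813032e+07 m
v = sqrt(mu/r) = sqrt(3.986e14 / 1.7813032e+07) = 4730.4202 m/s = 4.7304 km/s

4.7304 km/s


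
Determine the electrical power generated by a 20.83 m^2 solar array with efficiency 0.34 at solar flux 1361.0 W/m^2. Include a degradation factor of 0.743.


P = area * eta * S * degradation
P = 20.83 * 0.34 * 1361.0 * 0.743
P = 7161.6835 W

7161.6835 W


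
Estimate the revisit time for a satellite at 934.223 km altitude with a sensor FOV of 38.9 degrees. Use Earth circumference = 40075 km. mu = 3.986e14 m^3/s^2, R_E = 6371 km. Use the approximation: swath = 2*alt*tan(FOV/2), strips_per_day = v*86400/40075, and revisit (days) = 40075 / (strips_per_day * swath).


swath = 2*934.223*tan(0.3394665) = 659.8170 km
v = sqrt(mu/r) = 7386.7246 m/s = 7.3867 km/s
strips/day = v*86400/40075 = 7.3867*86400/40075 = 15.9255
coverage/day = strips * swath = 15.9255 * 659.8170 = 10507.8925 km
revisit = 40075 / 10507.8925 = 3.8138 days

3.8138 days


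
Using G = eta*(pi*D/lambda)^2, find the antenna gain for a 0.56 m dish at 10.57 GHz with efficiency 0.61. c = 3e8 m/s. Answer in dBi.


lambda = c/f = 3e8 / 1.057e+10 = 0.02838221 m
G = eta*(pi*D/lambda)^2 = 0.61*(pi*0.56/0.02838221)^2
G = 2343.7598 (linear)
G = 10*log10(2343.7598) = 33.6991 dBi

33.6991 dBi


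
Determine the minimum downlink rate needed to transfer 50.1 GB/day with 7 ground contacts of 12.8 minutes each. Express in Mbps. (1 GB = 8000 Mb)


total contact time = 7 * 12.8 * 60 = 5376.0000 s
data = 50.1 GB = 400800.0000 Mb
rate = 400800.0000 / 5376.0000 = 74.5536 Mbps

74.5536 Mbps


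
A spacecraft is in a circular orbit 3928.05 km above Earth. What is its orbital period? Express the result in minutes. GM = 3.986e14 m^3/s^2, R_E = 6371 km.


r = 10299.0500 km = 1.029905e+07 m
T = 2*pi*sqrt(r^3/mu) = 2*pi*sqrt(1.0924247e+21 / 3.986e14)
T = 10401.7634 s = 173.3627 min

173.3627 minutes


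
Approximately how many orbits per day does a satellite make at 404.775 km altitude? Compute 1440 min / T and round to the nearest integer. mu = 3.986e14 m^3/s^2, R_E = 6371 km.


r = 6.775775e+06 m
T = 2*pi*sqrt(r^3/mu) = 5550.7247 s = 92.5121 min
revs/day = 1440 / 92.5121 = 15.5655
Rounded: 16 revolutions per day

16 revolutions per day


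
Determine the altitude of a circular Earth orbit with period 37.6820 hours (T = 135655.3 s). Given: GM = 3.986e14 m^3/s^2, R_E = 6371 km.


T = 135655.3 s
r = (mu*T^2/(4*pi^2))^(1/3) = (3.986e14 * 135655.3^2 / (4*pi^2))^(1/3)
r = 5.7062443e+07 m = 57062.4433 km
alt = r - R_E = 57062.4433 - 6371 = 50691.4433 km

50691.4433 km


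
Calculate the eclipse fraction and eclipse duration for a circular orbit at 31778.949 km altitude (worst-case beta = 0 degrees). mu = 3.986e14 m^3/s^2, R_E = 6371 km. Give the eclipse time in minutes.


r = 38149.9490 km
T = 1235.9500 min
Eclipse fraction = arcsin(R_E/r)/pi = arcsin(6371.0000/38149.9490)/pi
= arcsin(0.1669989)/pi = 0.05340764
Eclipse duration = 0.05340764 * 1235.9500 = 66.0092 min

66.0092 minutes


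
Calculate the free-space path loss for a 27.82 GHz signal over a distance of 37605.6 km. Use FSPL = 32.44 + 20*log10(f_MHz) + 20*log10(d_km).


f = 27.82 GHz = 27820.0000 MHz
d = 37605.6 km
FSPL = 32.44 + 20*log10(27820.0000) + 20*log10(37605.6)
FSPL = 32.44 + 88.8871 + 91.5051
FSPL = 212.8322 dB

212.8322 dB


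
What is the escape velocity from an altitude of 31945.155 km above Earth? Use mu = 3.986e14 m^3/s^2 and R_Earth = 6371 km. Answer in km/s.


r = 6371.0 + 31945.155 = 38316.1550 km = 3.8316155e+07 m
v_esc = sqrt(2*mu/r) = sqrt(2*3.986e14 / 3.8316155e+07)
v_esc = 4561.3425 m/s = 4.5613 km/s

4.5613 km/s


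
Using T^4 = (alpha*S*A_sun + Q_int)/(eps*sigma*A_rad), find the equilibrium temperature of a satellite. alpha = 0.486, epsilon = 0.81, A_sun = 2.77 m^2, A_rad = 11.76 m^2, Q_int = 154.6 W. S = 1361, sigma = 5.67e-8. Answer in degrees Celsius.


Numerator = alpha*S*A_sun + Q_int = 0.486*1361*2.77 + 154.6 = 1986.8054 W
Denominator = eps*sigma*A_rad = 0.81*5.67e-8*11.76 = 5.4010152e-07 W/K^4
T^4 = 3.6785777e+09 K^4
T = 246.2748 K = -26.8752 C

-26.8752 degrees Celsius


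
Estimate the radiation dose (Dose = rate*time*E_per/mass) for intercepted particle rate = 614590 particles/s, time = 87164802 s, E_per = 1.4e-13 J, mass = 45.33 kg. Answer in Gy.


Total energy deposited = rate * time * E_per
  = 614590 * 87164802 * 1.4e-13 = 7.4999 J
Dose = E_total / mass = 7.4999 / 45.33
Dose = 0.1654508 Gy

0.1655 Gy


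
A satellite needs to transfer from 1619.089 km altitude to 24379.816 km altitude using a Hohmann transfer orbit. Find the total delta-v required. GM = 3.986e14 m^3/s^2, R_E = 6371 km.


r1 = 7990.0890 km = 7.990089e+06 m
r2 = 30750.8160 km = 3.0750816e+07 m
dv1 = sqrt(mu/r1)*(sqrt(2*r2/(r1+r2)) - 1) = 1836.1473 m/s
dv2 = sqrt(mu/r2)*(1 - sqrt(2*r1/(r1+r2))) = 1288.0025 m/s
total dv = |dv1| + |dv2| = 1836.1473 + 1288.0025 = 3124.1498 m/s = 3.1241 km/s

3.1241 km/s


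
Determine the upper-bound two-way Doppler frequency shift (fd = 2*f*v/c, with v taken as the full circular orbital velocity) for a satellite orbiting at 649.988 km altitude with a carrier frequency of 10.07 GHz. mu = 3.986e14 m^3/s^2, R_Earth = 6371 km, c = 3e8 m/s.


r = 7.020988e+06 m
v = sqrt(mu/r) = 7534.7619 m/s (worst-case radial velocity)
f = 10.07 GHz = 1.007e+10 Hz
fd = 2*f*v/c = 2*1.007e+10*7534.7619/3.0e+08
fd = 505833.6807 Hz

505833.6807 Hz


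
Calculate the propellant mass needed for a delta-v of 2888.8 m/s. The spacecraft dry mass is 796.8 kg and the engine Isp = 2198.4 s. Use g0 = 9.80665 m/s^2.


ve = Isp * g0 = 2198.4 * 9.80665 = 21558.939360 m/s
mass ratio = exp(dv/ve) = exp(2888.8/21558.939360) = 1.14338763
m_prop = m_dry * (mr - 1) = 796.8 * (1.14338763 - 1)
m_prop = 114.2513 kg

114.2513 kg


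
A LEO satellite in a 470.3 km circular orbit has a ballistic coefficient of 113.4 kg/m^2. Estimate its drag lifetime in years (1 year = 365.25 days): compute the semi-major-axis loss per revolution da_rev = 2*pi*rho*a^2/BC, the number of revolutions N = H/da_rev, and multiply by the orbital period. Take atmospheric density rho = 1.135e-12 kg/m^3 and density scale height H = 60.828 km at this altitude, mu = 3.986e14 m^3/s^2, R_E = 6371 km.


a = R_E + alt = 6841.3000 km = 6.8413e+06 m
da_rev = 2*pi*rho*a^2/BC = 2*pi*1.135e-12*(6.8413e+06)^2/113.4 = 2.943337 m per revolution
N = H/da_rev = 60828.0000 m / 2.943337 m = 20666.3410 revolutions
P = 2*pi*sqrt(a^3/mu) = 5631.4363 s
lifetime = N*P = 20666.3410 * 5631.4363 = 1.1638118e+08 s = 1347.0044 days
years = 1347.0044 / 365.25 = 3.6879 years

3.6879 years


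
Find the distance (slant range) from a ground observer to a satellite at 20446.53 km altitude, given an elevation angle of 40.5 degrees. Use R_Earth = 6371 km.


h = 20446.53 km, el = 40.5 deg
d = -R_E*sin(el) + sqrt((R_E*sin(el))^2 + 2*R_E*h + h^2)
d = -6371.0000*sin(0.7068583) + sqrt((6371.0000*0.649448)^2 + 2*6371.0000*20446.53 + 20446.53^2)
d = 22238.6870 km

22238.6870 km


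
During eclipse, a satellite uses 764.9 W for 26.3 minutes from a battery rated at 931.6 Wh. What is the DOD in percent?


E_used = P * t / 60 = 764.9 * 26.3 / 60 = 335.2812 Wh
DOD = E_used / E_total * 100 = 335.2812 / 931.6 * 100
DOD = 35.9898 %

35.9898 %


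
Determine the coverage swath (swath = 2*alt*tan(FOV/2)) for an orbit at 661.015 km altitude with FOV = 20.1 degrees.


FOV = 20.1 deg = 0.3508112 rad
swath = 2 * alt * tan(FOV/2) = 2 * 661.015 * tan(0.1754056)
swath = 2 * 661.015 * 0.1772269
swath = 234.2993 km

234.2993 km


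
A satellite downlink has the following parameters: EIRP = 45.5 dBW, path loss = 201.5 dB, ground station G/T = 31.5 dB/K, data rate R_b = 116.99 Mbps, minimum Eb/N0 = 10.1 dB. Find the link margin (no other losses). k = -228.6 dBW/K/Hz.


C/N0 = EIRP - FSPL + G/T - k = 45.5 - 201.5 + 31.5 - (-228.6)
C/N0 = 104.1000 dB-Hz
R_b = 116.99 Mbps = 1.1699e+08 bps -> 10*log10(R_b) = 80.6815 dB-Hz
Eb/N0 = C/N0 - 10*log10(R_b) = 104.1000 - 80.6815 = 23.4185 dB
Margin = Eb/N0 - Eb/N0_req = 23.4185 - 10.1 = 13.3185 dB (link closes)

13.3185 dB


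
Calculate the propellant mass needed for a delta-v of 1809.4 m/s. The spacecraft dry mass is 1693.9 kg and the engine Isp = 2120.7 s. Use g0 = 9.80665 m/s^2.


ve = Isp * g0 = 2120.7 * 9.80665 = 20796.962655 m/s
mass ratio = exp(dv/ve) = exp(1809.4/20796.962655) = 1.09090005
m_prop = m_dry * (mr - 1) = 1693.9 * (1.09090005 - 1)
m_prop = 153.9756 kg

153.9756 kg


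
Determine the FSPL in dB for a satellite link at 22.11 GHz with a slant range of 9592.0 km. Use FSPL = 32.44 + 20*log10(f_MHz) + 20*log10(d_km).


f = 22.11 GHz = 22110.0000 MHz
d = 9592.0 km
FSPL = 32.44 + 20*log10(22110.0000) + 20*log10(9592.0)
FSPL = 32.44 + 86.8918 + 79.6382
FSPL = 198.9700 dB

198.9700 dB


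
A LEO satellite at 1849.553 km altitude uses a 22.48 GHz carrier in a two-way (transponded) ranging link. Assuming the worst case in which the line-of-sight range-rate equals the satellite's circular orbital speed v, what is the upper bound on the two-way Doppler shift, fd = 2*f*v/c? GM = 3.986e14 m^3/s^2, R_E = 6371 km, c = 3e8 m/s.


r = 8.220553e+06 m
v = sqrt(mu/r) = 6963.3485 m/s (worst-case radial velocity)
f = 22.48 GHz = 2.248e+10 Hz
fd = 2*f*v/c = 2*2.248e+10*6963.3485/3.0e+08
fd = 1.0435738e+06 Hz

1.0436e+06 Hz


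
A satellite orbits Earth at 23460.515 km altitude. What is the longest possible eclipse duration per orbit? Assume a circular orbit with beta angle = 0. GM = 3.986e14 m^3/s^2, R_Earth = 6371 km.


r = 29831.5150 km
T = 854.6198 min
Eclipse fraction = arcsin(R_E/r)/pi = arcsin(6371.0000/29831.5150)/pi
= arcsin(0.2135661)/pi = 0.06850787
Eclipse duration = 0.06850787 * 854.6198 = 58.5482 min

58.5482 minutes


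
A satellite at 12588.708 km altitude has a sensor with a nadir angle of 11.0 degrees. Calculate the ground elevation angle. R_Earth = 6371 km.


r = R_E + alt = 18959.7080 km
Law of sines in the satellite / Earth-center / ground-point triangle:
  sin(nadir)/R_E = sin(90 + el)/r  =>  cos(el) = (r/R_E)*sin(nadir)
cos(el) = (18959.7080 / 6371.0000) * sin(11.0 deg) = 0.5678359
el = arccos(0.5678359) = 55.4005 deg
(Earth-central angle = 90 - nadir - el = 23.5995 deg)

55.4005 degrees


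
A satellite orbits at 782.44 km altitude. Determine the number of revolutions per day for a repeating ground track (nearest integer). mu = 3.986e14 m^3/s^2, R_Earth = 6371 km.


r = 7.15344e+06 m
T = 2*pi*sqrt(r^3/mu) = 6021.2080 s = 100.3535 min
revs/day = 1440 / 100.3535 = 14.3493
Rounded: 14 revolutions per day

14 revolutions per day


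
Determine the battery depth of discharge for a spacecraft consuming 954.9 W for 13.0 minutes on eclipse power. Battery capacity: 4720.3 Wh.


E_used = P * t / 60 = 954.9 * 13.0 / 60 = 206.8950 Wh
DOD = E_used / E_total * 100 = 206.8950 / 4720.3 * 100
DOD = 4.3831 %

4.3831 %


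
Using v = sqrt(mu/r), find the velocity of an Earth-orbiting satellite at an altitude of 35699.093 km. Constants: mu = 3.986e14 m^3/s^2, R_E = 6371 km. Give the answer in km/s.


r = R_E + alt = 6371.0 + 35699.093 = 42070.0930 km = 4.2070093e+07 m
v = sqrt(mu/r) = sqrt(3.986e14 / 4.2070093e+07) = 3078.0942 m/s = 3.0781 km/s

3.0781 km/s


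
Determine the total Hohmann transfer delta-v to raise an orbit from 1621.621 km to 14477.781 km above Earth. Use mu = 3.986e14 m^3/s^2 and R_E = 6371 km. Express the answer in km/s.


r1 = 7992.6210 km = 7.992621e+06 m
r2 = 20848.7810 km = 2.0848781e+07 m
dv1 = sqrt(mu/r1)*(sqrt(2*r2/(r1+r2)) - 1) = 1429.3011 m/s
dv2 = sqrt(mu/r2)*(1 - sqrt(2*r1/(r1+r2))) = 1117.2694 m/s
total dv = |dv1| + |dv2| = 1429.3011 + 1117.2694 = 2546.5705 m/s = 2.5466 km/s

2.5466 km/s


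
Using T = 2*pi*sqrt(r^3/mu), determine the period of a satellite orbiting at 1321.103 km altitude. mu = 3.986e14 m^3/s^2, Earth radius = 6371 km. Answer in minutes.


r = 7692.1030 km = 7.692103e+06 m
T = 2*pi*sqrt(r^3/mu) = 2*pi*sqrt(4.551298e+20 / 3.986e14)
T = 6713.9617 s = 111.8994 min

111.8994 minutes


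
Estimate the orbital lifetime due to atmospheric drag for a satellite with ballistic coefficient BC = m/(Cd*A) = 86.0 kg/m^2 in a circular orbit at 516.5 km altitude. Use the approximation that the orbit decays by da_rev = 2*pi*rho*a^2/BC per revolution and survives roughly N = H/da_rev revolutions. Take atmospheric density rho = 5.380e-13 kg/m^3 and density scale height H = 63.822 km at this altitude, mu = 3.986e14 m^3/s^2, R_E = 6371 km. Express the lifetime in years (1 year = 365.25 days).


a = R_E + alt = 6887.5000 km = 6.8875e+06 m
da_rev = 2*pi*rho*a^2/BC = 2*pi*5.380e-13*(6.8875e+06)^2/86.0 = 1.864605 m per revolution
N = H/da_rev = 63822.0000 m / 1.864605 m = 34228.1552 revolutions
P = 2*pi*sqrt(a^3/mu) = 5688.5770 s
lifetime = N*P = 34228.1552 * 5688.5770 = 1.947095e+08 s = 2253.5821 days
years = 2253.5821 / 365.25 = 6.1700 years

6.1700 years


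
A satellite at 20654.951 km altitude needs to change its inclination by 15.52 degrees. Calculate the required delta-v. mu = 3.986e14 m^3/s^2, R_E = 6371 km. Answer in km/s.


r = 27025.9510 km = 2.7025951e+07 m
V = sqrt(mu/r) = 3840.4150 m/s
di = 15.52 deg = 0.2708751 rad
dV = 2*V*sin(di/2) = 2*3840.4150*sin(0.1354375)
dV = 1037.0954 m/s = 1.0371 km/s

1.0371 km/s


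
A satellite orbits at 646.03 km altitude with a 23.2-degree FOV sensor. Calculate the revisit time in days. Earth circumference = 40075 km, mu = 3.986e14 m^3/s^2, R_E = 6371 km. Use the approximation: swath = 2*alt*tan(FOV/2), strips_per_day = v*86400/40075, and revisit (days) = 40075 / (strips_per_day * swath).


swath = 2*646.03*tan(0.2024582) = 265.2218 km
v = sqrt(mu/r) = 7536.8866 m/s = 7.5369 km/s
strips/day = v*86400/40075 = 7.5369*86400/40075 = 16.2492
coverage/day = strips * swath = 16.2492 * 265.2218 = 4309.6446 km
revisit = 40075 / 4309.6446 = 9.2989 days

9.2989 days


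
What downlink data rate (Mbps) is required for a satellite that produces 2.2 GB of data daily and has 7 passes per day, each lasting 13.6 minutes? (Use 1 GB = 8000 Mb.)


total contact time = 7 * 13.6 * 60 = 5712.0000 s
data = 2.2 GB = 17600.0000 Mb
rate = 17600.0000 / 5712.0000 = 3.0812 Mbps

3.0812 Mbps


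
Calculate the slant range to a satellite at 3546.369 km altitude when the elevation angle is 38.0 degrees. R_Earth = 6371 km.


h = 3546.369 km, el = 38.0 deg
d = -R_E*sin(el) + sqrt((R_E*sin(el))^2 + 2*R_E*h + h^2)
d = -6371.0000*sin(0.6632251) + sqrt((6371.0000*0.6156615)^2 + 2*6371.0000*3546.369 + 3546.369^2)
d = 4630.3762 km

4630.3762 km


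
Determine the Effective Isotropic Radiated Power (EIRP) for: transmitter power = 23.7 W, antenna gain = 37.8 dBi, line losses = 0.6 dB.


Pt = 23.7 W = 13.7475 dBW
EIRP = Pt_dBW + Gt - losses = 13.7475 + 37.8 - 0.6 = 50.9475 dBW

50.9475 dBW


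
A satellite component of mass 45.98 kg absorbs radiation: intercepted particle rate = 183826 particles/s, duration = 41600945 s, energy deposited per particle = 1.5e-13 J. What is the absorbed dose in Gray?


Total energy deposited = rate * time * E_per
  = 183826 * 41600945 * 1.5e-13 = 1.1471 J
Dose = E_total / mass = 1.1471 / 45.98
Dose = 0.02494781 Gy

0.0249 Gy


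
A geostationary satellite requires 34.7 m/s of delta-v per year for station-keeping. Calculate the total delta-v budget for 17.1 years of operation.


dV = rate * years = 34.7 * 17.1
dV = 593.3700 m/s

593.3700 m/s


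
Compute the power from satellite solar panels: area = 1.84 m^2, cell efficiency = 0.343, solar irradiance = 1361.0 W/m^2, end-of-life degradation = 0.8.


P = area * eta * S * degradation
P = 1.84 * 0.343 * 1361.0 * 0.8
P = 687.1635 W

687.1635 W


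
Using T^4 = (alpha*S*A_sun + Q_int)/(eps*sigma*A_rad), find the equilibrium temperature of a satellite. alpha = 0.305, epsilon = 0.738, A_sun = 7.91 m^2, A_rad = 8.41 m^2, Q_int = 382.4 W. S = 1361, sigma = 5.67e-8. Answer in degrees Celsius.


Numerator = alpha*S*A_sun + Q_int = 0.305*1361*7.91 + 382.4 = 3665.8806 W
Denominator = eps*sigma*A_rad = 0.738*5.67e-8*8.41 = 3.5191309e-07 W/K^4
T^4 = 1.0417005e+10 K^4
T = 319.4741 K = 46.3241 C

46.3241 degrees Celsius


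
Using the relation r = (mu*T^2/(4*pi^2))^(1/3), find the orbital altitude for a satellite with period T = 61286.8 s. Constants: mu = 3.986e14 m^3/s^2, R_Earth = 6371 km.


T = 61286.8 s
r = (mu*T^2/(4*pi^2))^(1/3) = (3.986e14 * 61286.8^2 / (4*pi^2))^(1/3)
r = 3.3597257e+07 m = 33597.2566 km
alt = r - R_E = 33597.2566 - 6371 = 27226.2566 km

27226.2566 km


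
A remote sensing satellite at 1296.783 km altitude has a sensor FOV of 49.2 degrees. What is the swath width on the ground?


FOV = 49.2 deg = 0.858702 rad
swath = 2 * alt * tan(FOV/2) = 2 * 1296.783 * tan(0.429351)
swath = 2 * 1296.783 * 0.4578357
swath = 1187.4272 km

1187.4272 km


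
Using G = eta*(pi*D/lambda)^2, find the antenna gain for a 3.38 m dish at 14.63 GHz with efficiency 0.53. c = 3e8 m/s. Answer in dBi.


lambda = c/f = 3e8 / 1.463e+10 = 0.02050581 m
G = eta*(pi*D/lambda)^2 = 0.53*(pi*3.38/0.02050581)^2
G = 142119.9868 (linear)
G = 10*log10(142119.9868) = 51.5266 dBi

51.5266 dBi


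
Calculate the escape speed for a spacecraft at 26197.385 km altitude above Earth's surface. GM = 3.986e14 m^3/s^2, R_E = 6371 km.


r = 6371.0 + 26197.385 = 32568.3850 km = 3.2568385e+07 m
v_esc = sqrt(2*mu/r) = sqrt(2*3.986e14 / 3.2568385e+07)
v_esc = 4947.4969 m/s = 4.9475 km/s

4.9475 km/s


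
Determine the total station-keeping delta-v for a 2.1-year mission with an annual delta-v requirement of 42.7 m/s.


dV = rate * years = 42.7 * 2.1
dV = 89.6700 m/s

89.6700 m/s


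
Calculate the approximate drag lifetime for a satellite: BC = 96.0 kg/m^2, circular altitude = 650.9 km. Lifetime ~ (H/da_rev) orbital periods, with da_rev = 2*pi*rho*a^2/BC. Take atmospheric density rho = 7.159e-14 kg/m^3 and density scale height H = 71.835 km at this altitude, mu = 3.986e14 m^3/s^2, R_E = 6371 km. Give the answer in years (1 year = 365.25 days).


a = R_E + alt = 7021.9000 km = 7.0219e+06 m
da_rev = 2*pi*rho*a^2/BC = 2*pi*7.159e-14*(7.0219e+06)^2/96.0 = 0.231031011 m per revolution
N = H/da_rev = 71835.0000 m / 0.231031011 m = 310932.2845 revolutions
P = 2*pi*sqrt(a^3/mu) = 5855.8937 s
lifetime = N*P = 310932.2845 * 5855.8937 = 1.8207864e+09 s = 21073.9166 days
years = 21073.9166 / 365.25 = 57.6972 years

57.6972 years


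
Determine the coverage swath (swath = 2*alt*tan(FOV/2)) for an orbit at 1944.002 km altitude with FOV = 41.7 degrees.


FOV = 41.7 deg = 0.7278023 rad
swath = 2 * alt * tan(FOV/2) = 2 * 1944.002 * tan(0.3639011)
swath = 2 * 1944.002 * 0.3808633
swath = 1480.7980 km

1480.7980 km


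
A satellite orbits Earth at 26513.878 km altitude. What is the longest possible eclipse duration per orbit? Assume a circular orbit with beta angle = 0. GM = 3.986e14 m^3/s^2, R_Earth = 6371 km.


r = 32884.8780 km
T = 989.1322 min
Eclipse fraction = arcsin(R_E/r)/pi = arcsin(6371.0000/32884.8780)/pi
= arcsin(0.1937365)/pi = 0.06206067
Eclipse duration = 0.06206067 * 989.1322 = 61.3862 min

61.3862 minutes


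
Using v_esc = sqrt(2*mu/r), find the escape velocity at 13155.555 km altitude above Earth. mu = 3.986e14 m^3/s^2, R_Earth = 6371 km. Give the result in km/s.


r = 6371.0 + 13155.555 = 19526.5550 km = 1.9526555e+07 m
v_esc = sqrt(2*mu/r) = sqrt(2*3.986e14 / 1.9526555e+07)
v_esc = 6389.5582 m/s = 6.3896 km/s

6.3896 km/s


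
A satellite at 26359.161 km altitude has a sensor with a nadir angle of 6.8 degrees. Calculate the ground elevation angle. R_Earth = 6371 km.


r = R_E + alt = 32730.1610 km
Law of sines in the satellite / Earth-center / ground-point triangle:
  sin(nadir)/R_E = sin(90 + el)/r  =>  cos(el) = (r/R_E)*sin(nadir)
cos(el) = (32730.1610 / 6371.0000) * sin(6.8 deg) = 0.6082846
el = arccos(0.6082846) = 52.5344 deg
(Earth-central angle = 90 - nadir - el = 30.6656 deg)

52.5344 degrees


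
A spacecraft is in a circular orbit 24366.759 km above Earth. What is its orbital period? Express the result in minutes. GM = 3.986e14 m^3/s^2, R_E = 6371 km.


r = 30737.7590 km = 3.0737759e+07 m
T = 2*pi*sqrt(r^3/mu) = 2*pi*sqrt(2.9041337e+22 / 3.986e14)
T = 53631.4480 s = 893.8575 min

893.8575 minutes


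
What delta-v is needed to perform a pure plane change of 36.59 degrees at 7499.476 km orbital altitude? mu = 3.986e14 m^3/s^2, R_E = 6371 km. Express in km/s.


r = 13870.4760 km = 1.3870476e+07 m
V = sqrt(mu/r) = 5360.7180 m/s
di = 36.59 deg = 0.638616 rad
dV = 2*V*sin(di/2) = 2*5360.7180*sin(0.319308)
dV = 3365.5617 m/s = 3.3656 km/s

3.3656 km/s


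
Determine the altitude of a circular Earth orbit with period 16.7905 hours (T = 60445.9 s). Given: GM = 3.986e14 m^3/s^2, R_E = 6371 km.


T = 60445.9 s
r = (mu*T^2/(4*pi^2))^(1/3) = (3.986e14 * 60445.9^2 / (4*pi^2))^(1/3)
r = 3.328923e+07 m = 33289.2301 km
alt = r - R_E = 33289.2301 - 6371 = 26918.2301 km

26918.2301 km


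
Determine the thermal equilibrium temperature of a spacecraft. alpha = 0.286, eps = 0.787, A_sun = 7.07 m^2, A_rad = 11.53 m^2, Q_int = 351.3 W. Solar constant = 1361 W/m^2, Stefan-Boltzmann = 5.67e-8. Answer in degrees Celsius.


Numerator = alpha*S*A_sun + Q_int = 0.286*1361*7.07 + 351.3 = 3103.2692 W
Denominator = eps*sigma*A_rad = 0.787*5.67e-8*11.53 = 5.1450204e-07 W/K^4
T^4 = 6.0315975e+09 K^4
T = 278.6815 K = 5.5315 C

5.5315 degrees Celsius


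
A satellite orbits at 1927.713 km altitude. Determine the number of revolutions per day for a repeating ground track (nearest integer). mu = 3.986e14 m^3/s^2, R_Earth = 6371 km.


r = 8.298713e+06 m
T = 2*pi*sqrt(r^3/mu) = 7523.6284 s = 125.3938 min
revs/day = 1440 / 125.3938 = 11.4838
Rounded: 11 revolutions per day

11 revolutions per day


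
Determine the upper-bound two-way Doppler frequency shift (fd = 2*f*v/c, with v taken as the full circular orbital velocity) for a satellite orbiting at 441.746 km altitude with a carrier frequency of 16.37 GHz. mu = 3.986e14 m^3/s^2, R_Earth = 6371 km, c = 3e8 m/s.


r = 6.812746e+06 m
v = sqrt(mu/r) = 7649.0509 m/s (worst-case radial velocity)
f = 16.37 GHz = 1.637e+10 Hz
fd = 2*f*v/c = 2*1.637e+10*7649.0509/3.0e+08
fd = 834766.4169 Hz

834766.4169 Hz


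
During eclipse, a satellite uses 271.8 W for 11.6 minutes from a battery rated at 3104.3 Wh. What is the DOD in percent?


E_used = P * t / 60 = 271.8 * 11.6 / 60 = 52.5480 Wh
DOD = E_used / E_total * 100 = 52.5480 / 3104.3 * 100
DOD = 1.6927 %

1.6927 %


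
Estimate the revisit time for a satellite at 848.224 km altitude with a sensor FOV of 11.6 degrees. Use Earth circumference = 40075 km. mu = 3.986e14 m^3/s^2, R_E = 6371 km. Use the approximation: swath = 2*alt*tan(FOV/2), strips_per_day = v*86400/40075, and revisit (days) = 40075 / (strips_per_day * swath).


swath = 2*848.224*tan(0.1012291) = 172.3189 km
v = sqrt(mu/r) = 7430.5915 m/s = 7.4306 km/s
strips/day = v*86400/40075 = 7.4306*86400/40075 = 16.0200
coverage/day = strips * swath = 16.0200 * 172.3189 = 2760.5558 km
revisit = 40075 / 2760.5558 = 14.5170 days

14.5170 days


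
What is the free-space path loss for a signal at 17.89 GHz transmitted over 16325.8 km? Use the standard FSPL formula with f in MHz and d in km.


f = 17.89 GHz = 17890.0000 MHz
d = 16325.8 km
FSPL = 32.44 + 20*log10(17890.0000) + 20*log10(16325.8)
FSPL = 32.44 + 85.0522 + 84.2575
FSPL = 201.7497 dB

201.7497 dB


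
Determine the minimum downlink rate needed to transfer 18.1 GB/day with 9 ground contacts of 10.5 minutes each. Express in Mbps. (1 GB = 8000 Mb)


total contact time = 9 * 10.5 * 60 = 5670.0000 s
data = 18.1 GB = 144800.0000 Mb
rate = 144800.0000 / 5670.0000 = 25.5379 Mbps

25.5379 Mbps


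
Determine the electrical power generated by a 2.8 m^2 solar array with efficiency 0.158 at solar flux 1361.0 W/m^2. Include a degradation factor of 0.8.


P = area * eta * S * degradation
P = 2.8 * 0.158 * 1361.0 * 0.8
P = 481.6851 W

481.6851 W


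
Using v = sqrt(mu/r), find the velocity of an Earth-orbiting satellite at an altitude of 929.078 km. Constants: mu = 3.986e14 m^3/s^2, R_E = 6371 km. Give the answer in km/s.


r = R_E + alt = 6371.0 + 929.078 = 7300.0780 km = 7.300078e+06 m
v = sqrt(mu/r) = sqrt(3.986e14 / 7.300078e+06) = 7389.3272 m/s = 7.3893 km/s

7.3893 km/s


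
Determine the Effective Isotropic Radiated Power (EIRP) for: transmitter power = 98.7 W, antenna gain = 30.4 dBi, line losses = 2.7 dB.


Pt = 98.7 W = 19.9432 dBW
EIRP = Pt_dBW + Gt - losses = 19.9432 + 30.4 - 2.7 = 47.6432 dBW

47.6432 dBW


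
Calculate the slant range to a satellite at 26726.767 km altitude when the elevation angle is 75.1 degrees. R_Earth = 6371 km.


h = 26726.767 km, el = 75.1 deg
d = -R_E*sin(el) + sqrt((R_E*sin(el))^2 + 2*R_E*h + h^2)
d = -6371.0000*sin(1.3107) + sqrt((6371.0000*0.9663761)^2 + 2*6371.0000*26726.767 + 26726.767^2)
d = 26900.4185 km

26900.4185 km


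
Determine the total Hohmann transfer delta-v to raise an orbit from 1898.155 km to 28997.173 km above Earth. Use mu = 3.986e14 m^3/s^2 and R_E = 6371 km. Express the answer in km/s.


r1 = 8269.1550 km = 8.269155e+06 m
r2 = 35368.1730 km = 3.5368173e+07 m
dv1 = sqrt(mu/r1)*(sqrt(2*r2/(r1+r2)) - 1) = 1896.6985 m/s
dv2 = sqrt(mu/r2)*(1 - sqrt(2*r1/(r1+r2))) = 1290.3784 m/s
total dv = |dv1| + |dv2| = 1896.6985 + 1290.3784 = 3187.0769 m/s = 3.1871 km/s

3.1871 km/s


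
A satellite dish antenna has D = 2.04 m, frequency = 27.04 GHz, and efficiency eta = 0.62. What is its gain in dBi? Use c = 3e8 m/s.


lambda = c/f = 3e8 / 2.704e+10 = 0.01109467 m
G = eta*(pi*D/lambda)^2 = 0.62*(pi*2.04/0.01109467)^2
G = 206881.9661 (linear)
G = 10*log10(206881.9661) = 53.1572 dBi

53.1572 dBi


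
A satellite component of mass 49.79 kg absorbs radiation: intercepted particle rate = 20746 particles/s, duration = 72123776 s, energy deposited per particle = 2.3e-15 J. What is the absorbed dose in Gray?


Total energy deposited = rate * time * E_per
  = 20746 * 72123776 * 2.3e-15 = 0.003441444 J
Dose = E_total / mass = 0.003441444 / 49.79
Dose = 6.9119174e-05 Gy

6.9119e-05 Gy


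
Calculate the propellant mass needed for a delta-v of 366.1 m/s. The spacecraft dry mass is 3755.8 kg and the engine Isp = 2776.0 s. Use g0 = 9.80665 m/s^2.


ve = Isp * g0 = 2776.0 * 9.80665 = 27223.260400 m/s
mass ratio = exp(dv/ve) = exp(366.1/27223.260400) = 1.01353889
m_prop = m_dry * (mr - 1) = 3755.8 * (1.01353889 - 1)
m_prop = 50.8494 kg

50.8494 kg


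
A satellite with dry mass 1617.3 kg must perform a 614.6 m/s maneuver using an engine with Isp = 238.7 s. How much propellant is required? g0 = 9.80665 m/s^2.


ve = Isp * g0 = 238.7 * 9.80665 = 2340.847355 m/s
mass ratio = exp(dv/ve) = exp(614.6/2340.847355) = 1.30024733
m_prop = m_dry * (mr - 1) = 1617.3 * (1.30024733 - 1)
m_prop = 485.5900 kg

485.5900 kg


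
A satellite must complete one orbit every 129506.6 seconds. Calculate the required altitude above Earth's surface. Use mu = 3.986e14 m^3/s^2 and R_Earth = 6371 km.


T = 129506.6 s
r = (mu*T^2/(4*pi^2))^(1/3) = (3.986e14 * 129506.6^2 / (4*pi^2))^(1/3)
r = 5.5324877e+07 m = 55324.8766 km
alt = r - R_E = 55324.8766 - 6371 = 48953.8766 km

48953.8766 km


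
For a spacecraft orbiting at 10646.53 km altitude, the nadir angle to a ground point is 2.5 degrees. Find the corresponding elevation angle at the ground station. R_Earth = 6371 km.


r = R_E + alt = 17017.5300 km
Law of sines in the satellite / Earth-center / ground-point triangle:
  sin(nadir)/R_E = sin(90 + el)/r  =>  cos(el) = (r/R_E)*sin(nadir)
cos(el) = (17017.5300 / 6371.0000) * sin(2.5 deg) = 0.1165114
el = arccos(0.1165114) = 83.3092 deg
(Earth-central angle = 90 - nadir - el = 4.1908 deg)

83.3092 degrees


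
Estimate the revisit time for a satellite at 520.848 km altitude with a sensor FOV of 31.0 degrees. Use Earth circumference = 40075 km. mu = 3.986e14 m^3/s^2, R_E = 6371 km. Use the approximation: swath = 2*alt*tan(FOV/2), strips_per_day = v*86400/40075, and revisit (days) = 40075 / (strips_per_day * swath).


swath = 2*520.848*tan(0.270526) = 288.8879 km
v = sqrt(mu/r) = 7605.0277 m/s = 7.6050 km/s
strips/day = v*86400/40075 = 7.6050*86400/40075 = 16.3961
coverage/day = strips * swath = 16.3961 * 288.8879 = 4736.6393 km
revisit = 40075 / 4736.6393 = 8.4606 days

8.4606 days


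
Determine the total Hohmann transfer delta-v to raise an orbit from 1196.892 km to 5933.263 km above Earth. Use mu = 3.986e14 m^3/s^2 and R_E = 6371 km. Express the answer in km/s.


r1 = 7567.8920 km = 7.567892e+06 m
r2 = 12304.2630 km = 1.2304263e+07 m
dv1 = sqrt(mu/r1)*(sqrt(2*r2/(r1+r2)) - 1) = 818.6945 m/s
dv2 = sqrt(mu/r2)*(1 - sqrt(2*r1/(r1+r2))) = 724.3799 m/s
total dv = |dv1| + |dv2| = 818.6945 + 724.3799 = 1543.0744 m/s = 1.5431 km/s

1.5431 km/s


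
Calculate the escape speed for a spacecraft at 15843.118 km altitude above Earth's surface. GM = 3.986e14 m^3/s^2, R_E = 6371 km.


r = 6371.0 + 15843.118 = 22214.1180 km = 2.2214118e+07 m
v_esc = sqrt(2*mu/r) = sqrt(2*3.986e14 / 2.2214118e+07)
v_esc = 5990.5832 m/s = 5.9906 km/s

5.9906 km/s


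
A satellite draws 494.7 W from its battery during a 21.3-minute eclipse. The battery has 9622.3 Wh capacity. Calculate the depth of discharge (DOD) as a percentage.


E_used = P * t / 60 = 494.7 * 21.3 / 60 = 175.6185 Wh
DOD = E_used / E_total * 100 = 175.6185 / 9622.3 * 100
DOD = 1.8251 %

1.8251 %


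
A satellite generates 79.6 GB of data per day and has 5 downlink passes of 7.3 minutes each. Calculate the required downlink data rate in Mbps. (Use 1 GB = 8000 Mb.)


total contact time = 5 * 7.3 * 60 = 2190.0000 s
data = 79.6 GB = 636800.0000 Mb
rate = 636800.0000 / 2190.0000 = 290.7763 Mbps

290.7763 Mbps


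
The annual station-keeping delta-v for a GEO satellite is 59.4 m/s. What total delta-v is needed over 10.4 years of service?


dV = rate * years = 59.4 * 10.4
dV = 617.7600 m/s

617.7600 m/s


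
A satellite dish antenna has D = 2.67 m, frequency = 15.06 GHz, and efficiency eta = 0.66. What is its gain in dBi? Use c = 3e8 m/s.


lambda = c/f = 3e8 / 1.506e+10 = 0.01992032 m
G = eta*(pi*D/lambda)^2 = 0.66*(pi*2.67/0.01992032)^2
G = 117023.6495 (linear)
G = 10*log10(117023.6495) = 50.6827 dBi

50.6827 dBi


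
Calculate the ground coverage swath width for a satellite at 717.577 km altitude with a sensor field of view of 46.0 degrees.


FOV = 46.0 deg = 0.8028515 rad
swath = 2 * alt * tan(FOV/2) = 2 * 717.577 * tan(0.4014257)
swath = 2 * 717.577 * 0.4244748
swath = 609.1867 km

609.1867 km


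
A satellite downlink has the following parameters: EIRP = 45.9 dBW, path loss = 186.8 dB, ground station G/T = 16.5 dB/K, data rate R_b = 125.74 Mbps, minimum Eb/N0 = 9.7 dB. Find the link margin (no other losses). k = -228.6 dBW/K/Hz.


C/N0 = EIRP - FSPL + G/T - k = 45.9 - 186.8 + 16.5 - (-228.6)
C/N0 = 104.2000 dB-Hz
R_b = 125.74 Mbps = 1.2574e+08 bps -> 10*log10(R_b) = 80.9947 dB-Hz
Eb/N0 = C/N0 - 10*log10(R_b) = 104.2000 - 80.9947 = 23.2053 dB
Margin = Eb/N0 - Eb/N0_req = 23.2053 - 9.7 = 13.5053 dB (link closes)

13.5053 dB


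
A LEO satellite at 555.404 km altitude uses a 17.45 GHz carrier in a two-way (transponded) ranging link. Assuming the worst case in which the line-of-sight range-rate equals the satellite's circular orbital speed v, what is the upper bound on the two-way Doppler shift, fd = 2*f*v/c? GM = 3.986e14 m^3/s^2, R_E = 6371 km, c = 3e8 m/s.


r = 6.926404e+06 m
v = sqrt(mu/r) = 7586.0332 m/s (worst-case radial velocity)
f = 17.45 GHz = 1.745e+10 Hz
fd = 2*f*v/c = 2*1.745e+10*7586.0332/3.0e+08
fd = 882508.5259 Hz

882508.5259 Hz


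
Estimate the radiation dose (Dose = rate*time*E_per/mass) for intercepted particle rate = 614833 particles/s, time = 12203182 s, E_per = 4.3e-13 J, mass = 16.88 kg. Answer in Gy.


Total energy deposited = rate * time * E_per
  = 614833 * 12203182 * 4.3e-13 = 3.2263 J
Dose = E_total / mass = 3.2263 / 16.88
Dose = 0.1911289 Gy

0.1911 Gy


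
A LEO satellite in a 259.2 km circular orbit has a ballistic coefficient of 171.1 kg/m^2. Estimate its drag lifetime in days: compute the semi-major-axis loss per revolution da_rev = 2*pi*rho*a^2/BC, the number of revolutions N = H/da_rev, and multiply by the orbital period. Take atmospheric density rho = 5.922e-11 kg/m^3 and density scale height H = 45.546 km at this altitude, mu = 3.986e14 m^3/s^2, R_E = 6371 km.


a = R_E + alt = 6630.2000 km = 6.6302e+06 m
da_rev = 2*pi*rho*a^2/BC = 2*pi*5.922e-11*(6.6302e+06)^2/171.1 = 95.598597 m per revolution
N = H/da_rev = 45546.0000 m / 95.598597 m = 476.4296 revolutions
P = 2*pi*sqrt(a^3/mu) = 5372.8061 s
lifetime = N*P = 476.4296 * 5372.8061 = 2.5597638e+06 s = 29.6269 days

29.6269 days


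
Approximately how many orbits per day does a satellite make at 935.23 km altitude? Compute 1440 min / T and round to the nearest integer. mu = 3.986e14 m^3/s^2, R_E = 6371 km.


r = 7.30623e+06 m
T = 2*pi*sqrt(r^3/mu) = 6215.1445 s = 103.5857 min
revs/day = 1440 / 103.5857 = 13.9015
Rounded: 14 revolutions per day

14 revolutions per day


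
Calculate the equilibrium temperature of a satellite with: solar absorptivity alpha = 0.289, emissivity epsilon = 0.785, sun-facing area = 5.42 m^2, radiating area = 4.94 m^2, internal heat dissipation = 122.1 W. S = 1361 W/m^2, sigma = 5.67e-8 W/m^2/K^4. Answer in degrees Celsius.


Numerator = alpha*S*A_sun + Q_int = 0.289*1361*5.42 + 122.1 = 2253.9432 W
Denominator = eps*sigma*A_rad = 0.785*5.67e-8*4.94 = 2.1987693e-07 W/K^4
T^4 = 1.0250931e+10 K^4
T = 318.1931 K = 45.0431 C

45.0431 degrees Celsius


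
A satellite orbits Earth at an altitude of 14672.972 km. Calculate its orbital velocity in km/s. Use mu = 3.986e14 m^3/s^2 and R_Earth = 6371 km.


r = R_E + alt = 6371.0 + 14672.972 = 21043.9720 km = 2.1043972e+07 m
v = sqrt(mu/r) = sqrt(3.986e14 / 2.1043972e+07) = 4352.1594 m/s = 4.3522 km/s

4.3522 km/s


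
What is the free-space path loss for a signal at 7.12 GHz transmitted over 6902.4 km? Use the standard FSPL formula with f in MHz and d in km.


f = 7.12 GHz = 7120.0000 MHz
d = 6902.4 km
FSPL = 32.44 + 20*log10(7120.0000) + 20*log10(6902.4)
FSPL = 32.44 + 77.0496 + 76.7800
FSPL = 186.2696 dB

186.2696 dB


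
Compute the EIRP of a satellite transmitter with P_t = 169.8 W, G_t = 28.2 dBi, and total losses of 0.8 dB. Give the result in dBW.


Pt = 169.8 W = 22.2994 dBW
EIRP = Pt_dBW + Gt - losses = 22.2994 + 28.2 - 0.8 = 49.6994 dBW

49.6994 dBW


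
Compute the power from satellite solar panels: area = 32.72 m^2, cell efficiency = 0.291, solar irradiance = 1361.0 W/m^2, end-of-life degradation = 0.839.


P = area * eta * S * degradation
P = 32.72 * 0.291 * 1361.0 * 0.839
P = 10872.4237 W

10872.4237 W


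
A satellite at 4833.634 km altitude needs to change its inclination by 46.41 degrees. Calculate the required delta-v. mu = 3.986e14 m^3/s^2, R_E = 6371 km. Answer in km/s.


r = 11204.6340 km = 1.1204634e+07 m
V = sqrt(mu/r) = 5964.4419 m/s
di = 46.41 deg = 0.8100073 rad
dV = 2*V*sin(di/2) = 2*5964.4419*sin(0.4050037)
dV = 4700.2440 m/s = 4.7002 km/s

4.7002 km/s


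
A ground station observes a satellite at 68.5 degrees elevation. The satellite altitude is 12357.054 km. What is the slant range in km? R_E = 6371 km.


h = 12357.054 km, el = 68.5 deg
d = -R_E*sin(el) + sqrt((R_E*sin(el))^2 + 2*R_E*h + h^2)
d = -6371.0000*sin(1.1956) + sqrt((6371.0000*0.9304176)^2 + 2*6371.0000*12357.054 + 12357.054^2)
d = 12654.2331 km

12654.2331 km


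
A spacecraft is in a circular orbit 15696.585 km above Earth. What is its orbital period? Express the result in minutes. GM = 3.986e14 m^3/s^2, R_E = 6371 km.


r = 22067.5850 km = 2.2067585e+07 m
T = 2*pi*sqrt(r^3/mu) = 2*pi*sqrt(1.0746435e+22 / 3.986e14)
T = 32624.4676 s = 543.7411 min

543.7411 minutes
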